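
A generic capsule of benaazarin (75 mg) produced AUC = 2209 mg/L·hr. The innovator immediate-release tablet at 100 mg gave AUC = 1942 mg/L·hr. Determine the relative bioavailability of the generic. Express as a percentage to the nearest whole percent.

F_rel = 152%

F_rel = (AUC_test/D_test) / (AUC_ref/D_ref)
      = (2209/75) / (1942/100)
      = 29.4533 / 19.42 = 1.5166 = 151.66%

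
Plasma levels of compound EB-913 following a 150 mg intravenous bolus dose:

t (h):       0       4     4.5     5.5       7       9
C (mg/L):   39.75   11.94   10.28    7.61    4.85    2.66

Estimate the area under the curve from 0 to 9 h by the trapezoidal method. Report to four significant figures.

Trapezoidal AUC_0→9:
  [0→4]: (39.75+11.94)/2 × 4 = 103.38
  [4→4.5]: (11.94+10.28)/2 × 0.5 = 5.555
  [4.5→5.5]: (10.28+7.61)/2 × 1 = 8.945
  [5.5→7]: (7.61+4.85)/2 × 1.5 = 9.345
  [7→9]: (4.85+2.66)/2 × 2 = 7.51
  Sum = 134.735 mg/L·h

AUC = 134.7 mg/L·h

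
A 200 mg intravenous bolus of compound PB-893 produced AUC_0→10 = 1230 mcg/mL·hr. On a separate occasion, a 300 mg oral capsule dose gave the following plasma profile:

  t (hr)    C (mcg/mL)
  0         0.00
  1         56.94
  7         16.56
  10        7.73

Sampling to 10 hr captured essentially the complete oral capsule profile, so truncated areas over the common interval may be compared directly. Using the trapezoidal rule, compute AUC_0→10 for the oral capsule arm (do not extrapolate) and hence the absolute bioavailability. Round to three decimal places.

Trapezoidal AUC_0→10 (oral capsule):
  [0→1]: (0.00+56.94)/2 × 1 = 28.47
  [1→7]: (56.94+16.56)/2 × 6 = 220.5
  [7→10]: (16.56+7.73)/2 × 3 = 36.435
  Sum = 285.405 mcg/mL·hr
F = (AUC_ev/D_ev)/(AUC_iv/D_iv) = (285.405/300)/(1230/200) = 0.95135/6.15 = 0.1547

F = 0.155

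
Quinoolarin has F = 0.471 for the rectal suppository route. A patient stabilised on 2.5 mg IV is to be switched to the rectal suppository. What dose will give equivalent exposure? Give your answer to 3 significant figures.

For equal systemic exposure: F × D_ev = D_iv
D_ev = D_iv / F = 2.5 / 0.471 = 5.30786 mg

D_rectal = 5.31 mg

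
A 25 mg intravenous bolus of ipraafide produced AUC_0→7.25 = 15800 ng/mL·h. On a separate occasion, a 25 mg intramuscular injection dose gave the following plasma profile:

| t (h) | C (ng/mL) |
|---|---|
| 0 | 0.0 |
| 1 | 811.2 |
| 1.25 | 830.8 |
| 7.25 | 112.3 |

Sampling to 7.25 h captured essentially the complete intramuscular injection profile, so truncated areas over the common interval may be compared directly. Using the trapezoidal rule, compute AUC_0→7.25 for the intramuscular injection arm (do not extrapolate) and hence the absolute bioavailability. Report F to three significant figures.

Trapezoidal AUC_0→7.25 (intramuscular injection):
  [0→1]: (0.0+811.2)/2 × 1 = 405.6
  [1→1.25]: (811.2+830.8)/2 × 0.25 = 205.25
  [1.25→7.25]: (830.8+112.3)/2 × 6 = 2829.3
  Sum = 3440.15 ng/mL·h
F = (AUC_ev/D_ev)/(AUC_iv/D_iv) = (3440.15/25)/(15800/25) = 137.606/632 = 0.2177

F = 0.218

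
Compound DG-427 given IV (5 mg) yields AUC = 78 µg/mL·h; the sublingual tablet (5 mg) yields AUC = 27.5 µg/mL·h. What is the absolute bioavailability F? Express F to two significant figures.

F = (AUC_ev / D_ev) / (AUC_iv / D_iv)
  = (27.5/5) / (78/5)
  = 5.5 / 15.6 = 0.3526

F = 0.35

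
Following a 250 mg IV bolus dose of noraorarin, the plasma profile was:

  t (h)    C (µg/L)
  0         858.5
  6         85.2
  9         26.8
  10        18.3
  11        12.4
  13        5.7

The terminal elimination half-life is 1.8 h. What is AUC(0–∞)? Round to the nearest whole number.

Trapezoidal AUC_0→13:
  [0→6]: (858.5+85.2)/2 × 6 = 2831.1
  [6→9]: (85.2+26.8)/2 × 3 = 168.0
  [9→10]: (26.8+18.3)/2 × 1 = 22.55
  [10→11]: (18.3+12.4)/2 × 1 = 15.35
  [11→13]: (12.4+5.7)/2 × 2 = 18.1
  Sum = 3055.1 µg/L·h
k_e = ln2 / t½ = 0.693147 / 1.8 = 0.3851 h^-1
Extrapolated tail: C_last / k_e = 5.7 / 0.3851 = 14.801
AUC_0→∞ = 3055.1 + 14.801 = 3069.901 µg/L·h

AUC = 3070 µg/L·h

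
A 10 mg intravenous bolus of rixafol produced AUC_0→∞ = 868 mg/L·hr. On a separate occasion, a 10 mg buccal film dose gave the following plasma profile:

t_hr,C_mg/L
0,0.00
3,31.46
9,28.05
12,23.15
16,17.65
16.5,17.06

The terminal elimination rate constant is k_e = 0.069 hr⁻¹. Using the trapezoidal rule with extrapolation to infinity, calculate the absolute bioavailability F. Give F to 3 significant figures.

F = 0.737

Trapezoidal AUC_0→16.5 (buccal film):
  [0→3]: (0.00+31.46)/2 × 3 = 47.19
  [3→9]: (31.46+28.05)/2 × 6 = 178.53
  [9→12]: (28.05+23.15)/2 × 3 = 76.8
  [12→16]: (23.15+17.65)/2 × 4 = 81.6
  [16→16.5]: (17.65+17.06)/2 × 0.5 = 8.6775
  Sum = 392.7975 mg/L·hr
Tail: C_last/k_e = 17.06/0.069 = 247.246
AUC_0→∞ (buccal film) = 392.7975 + 247.246 = 640.0435 mg/L·hr
F = (AUC_ev/D_ev)/(AUC_iv/D_iv) = (640.0435/10)/(868/10) = 64.00435/86.8 = 0.7374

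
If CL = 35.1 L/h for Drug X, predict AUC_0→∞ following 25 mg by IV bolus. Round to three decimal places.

AUC = 0.712 mg/L·h

AUC_0→∞ = Dose_iv / CL
        = 25 / 35.1 = 0.712251 mg/L·h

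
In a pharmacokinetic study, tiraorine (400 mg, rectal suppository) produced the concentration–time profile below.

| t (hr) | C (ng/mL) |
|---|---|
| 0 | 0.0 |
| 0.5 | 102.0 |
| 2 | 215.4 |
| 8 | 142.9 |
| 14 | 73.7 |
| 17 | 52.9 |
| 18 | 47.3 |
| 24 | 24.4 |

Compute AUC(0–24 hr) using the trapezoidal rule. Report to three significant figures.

AUC = 2440 ng/mL·hr

Trapezoidal AUC_0→24:
  [0→0.5]: (0.0+102.0)/2 × 0.5 = 25.5
  [0.5→2]: (102.0+215.4)/2 × 1.5 = 238.05
  [2→8]: (215.4+142.9)/2 × 6 = 1074.9
  [8→14]: (142.9+73.7)/2 × 6 = 649.8
  [14→17]: (73.7+52.9)/2 × 3 = 189.9
  [17→18]: (52.9+47.3)/2 × 1 = 50.1
  [18→24]: (47.3+24.4)/2 × 6 = 215.1
  Sum = 2443.35 ng/mL·hr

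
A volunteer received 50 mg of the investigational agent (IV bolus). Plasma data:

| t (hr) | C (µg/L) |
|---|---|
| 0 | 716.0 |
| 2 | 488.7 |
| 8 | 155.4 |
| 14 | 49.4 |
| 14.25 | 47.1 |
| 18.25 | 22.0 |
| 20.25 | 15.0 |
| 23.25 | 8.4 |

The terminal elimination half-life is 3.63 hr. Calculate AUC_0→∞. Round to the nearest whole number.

Trapezoidal AUC_0→23.25:
  [0→2]: (716.0+488.7)/2 × 2 = 1204.7
  [2→8]: (488.7+155.4)/2 × 6 = 1932.3
  [8→14]: (155.4+49.4)/2 × 6 = 614.4
  [14→14.25]: (49.4+47.1)/2 × 0.25 = 12.0625
  [14.25→18.25]: (47.1+22.0)/2 × 4 = 138.2
  [18.25→20.25]: (22.0+15.0)/2 × 2 = 37.0
  [20.25→23.25]: (15.0+8.4)/2 × 3 = 35.1
  Sum = 3973.7625 µg/L·hr
k_e = ln2 / t½ = 0.693147 / 3.63 = 0.1909 hr^-1
Extrapolated tail: C_last / k_e = 8.4 / 0.1909 = 44.002
AUC_0→∞ = 3973.7625 + 44.002 = 4017.7645 µg/L·hr

AUC = 4018 µg/L·hr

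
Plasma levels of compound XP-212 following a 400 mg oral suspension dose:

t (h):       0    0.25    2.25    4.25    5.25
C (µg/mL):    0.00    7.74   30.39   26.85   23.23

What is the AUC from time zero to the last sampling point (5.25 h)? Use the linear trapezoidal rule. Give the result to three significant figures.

Trapezoidal AUC_0→5.25:
  [0→0.25]: (0.00+7.74)/2 × 0.25 = 0.9675
  [0.25→2.25]: (7.74+30.39)/2 × 2 = 38.13
  [2.25→4.25]: (30.39+26.85)/2 × 2 = 57.24
  [4.25→5.25]: (26.85+23.23)/2 × 1 = 25.04
  Sum = 121.3775 µg/mL·h

AUC = 121 µg/mL·h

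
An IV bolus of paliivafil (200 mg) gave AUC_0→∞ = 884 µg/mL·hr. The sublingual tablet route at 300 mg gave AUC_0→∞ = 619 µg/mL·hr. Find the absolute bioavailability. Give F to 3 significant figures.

F = (AUC_ev / D_ev) / (AUC_iv / D_iv)
  = (619/300) / (884/200)
  = 2.06333 / 4.42 = 0.4668

F = 0.467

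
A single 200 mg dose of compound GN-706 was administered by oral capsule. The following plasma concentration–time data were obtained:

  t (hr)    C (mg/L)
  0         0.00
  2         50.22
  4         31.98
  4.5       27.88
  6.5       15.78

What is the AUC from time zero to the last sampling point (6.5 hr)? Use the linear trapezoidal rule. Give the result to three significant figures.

AUC = 191 mg/L·hr

Trapezoidal AUC_0→6.5:
  [0→2]: (0.00+50.22)/2 × 2 = 50.22
  [2→4]: (50.22+31.98)/2 × 2 = 82.2
  [4→4.5]: (31.98+27.88)/2 × 0.5 = 14.965
  [4.5→6.5]: (27.88+15.78)/2 × 2 = 43.66
  Sum = 191.045 mg/L·hr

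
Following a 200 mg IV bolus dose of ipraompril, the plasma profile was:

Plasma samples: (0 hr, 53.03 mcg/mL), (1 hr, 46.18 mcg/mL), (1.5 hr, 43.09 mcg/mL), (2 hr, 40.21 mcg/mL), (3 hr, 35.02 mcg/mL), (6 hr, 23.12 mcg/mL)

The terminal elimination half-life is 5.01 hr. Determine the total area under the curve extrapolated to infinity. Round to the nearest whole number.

AUC = 385 mcg/mL·hr

Trapezoidal AUC_0→6:
  [0→1]: (53.03+46.18)/2 × 1 = 49.605
  [1→1.5]: (46.18+43.09)/2 × 0.5 = 22.3175
  [1.5→2]: (43.09+40.21)/2 × 0.5 = 20.825
  [2→3]: (40.21+35.02)/2 × 1 = 37.615
  [3→6]: (35.02+23.12)/2 × 3 = 87.21
  Sum = 217.5725 mcg/mL·hr
k_e = ln2 / t½ = 0.693147 / 5.01 = 0.1384 hr^-1
Extrapolated tail: C_last / k_e = 23.12 / 0.1384 = 167.052
AUC_0→∞ = 217.5725 + 167.052 = 384.6245 mcg/mL·hr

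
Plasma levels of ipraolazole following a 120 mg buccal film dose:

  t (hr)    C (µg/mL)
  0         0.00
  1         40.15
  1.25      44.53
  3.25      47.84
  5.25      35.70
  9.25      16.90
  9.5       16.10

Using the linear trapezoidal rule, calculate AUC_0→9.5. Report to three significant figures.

AUC = 316 µg/mL·hr

Trapezoidal AUC_0→9.5:
  [0→1]: (0.00+40.15)/2 × 1 = 20.075
  [1→1.25]: (40.15+44.53)/2 × 0.25 = 10.585
  [1.25→3.25]: (44.53+47.84)/2 × 2 = 92.37
  [3.25→5.25]: (47.84+35.70)/2 × 2 = 83.54
  [5.25→9.25]: (35.70+16.90)/2 × 4 = 105.2
  [9.25→9.5]: (16.90+16.10)/2 × 0.25 = 4.125
  Sum = 315.895 µg/mL·hr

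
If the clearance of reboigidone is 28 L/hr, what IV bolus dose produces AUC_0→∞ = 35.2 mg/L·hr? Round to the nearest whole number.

Dose = 986 mg

Dose_iv = CL × AUC_0→∞
     = 28 × 35.2 = 985.6 mg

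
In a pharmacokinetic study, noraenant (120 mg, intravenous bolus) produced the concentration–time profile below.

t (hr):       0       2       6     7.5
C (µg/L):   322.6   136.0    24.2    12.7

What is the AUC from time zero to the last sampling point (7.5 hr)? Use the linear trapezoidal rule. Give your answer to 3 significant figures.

Trapezoidal AUC_0→7.5:
  [0→2]: (322.6+136.0)/2 × 2 = 458.6
  [2→6]: (136.0+24.2)/2 × 4 = 320.4
  [6→7.5]: (24.2+12.7)/2 × 1.5 = 27.675
  Sum = 806.675 µg/L·hr

AUC = 807 µg/L·hr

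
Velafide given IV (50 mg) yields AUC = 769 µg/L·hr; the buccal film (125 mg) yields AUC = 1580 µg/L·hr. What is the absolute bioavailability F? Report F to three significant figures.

F = 0.822

F = (AUC_ev / D_ev) / (AUC_iv / D_iv)
  = (1580/125) / (769/50)
  = 12.64 / 15.38 = 0.8218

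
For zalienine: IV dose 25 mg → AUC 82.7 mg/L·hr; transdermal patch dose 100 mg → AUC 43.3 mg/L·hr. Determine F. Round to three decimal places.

F = 0.131

F = (AUC_ev / D_ev) / (AUC_iv / D_iv)
  = (43.3/100) / (82.7/25)
  = 0.433 / 3.308 = 0.1309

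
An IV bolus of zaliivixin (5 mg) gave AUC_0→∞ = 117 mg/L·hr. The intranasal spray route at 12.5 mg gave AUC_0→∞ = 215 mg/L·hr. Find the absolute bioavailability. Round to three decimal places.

F = (AUC_ev / D_ev) / (AUC_iv / D_iv)
  = (215/12.5) / (117/5)
  = 17.2 / 23.4 = 0.7350

F = 0.735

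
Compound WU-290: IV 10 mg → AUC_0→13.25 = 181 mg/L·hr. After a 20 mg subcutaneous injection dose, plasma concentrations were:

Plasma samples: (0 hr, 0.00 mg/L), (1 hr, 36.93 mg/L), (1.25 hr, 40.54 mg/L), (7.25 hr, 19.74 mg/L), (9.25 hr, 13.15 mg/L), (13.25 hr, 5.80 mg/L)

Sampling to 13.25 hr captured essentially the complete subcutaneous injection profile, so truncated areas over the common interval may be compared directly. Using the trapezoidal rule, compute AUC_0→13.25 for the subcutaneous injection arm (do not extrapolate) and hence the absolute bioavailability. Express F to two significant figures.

F = 0.77

Trapezoidal AUC_0→13.25 (subcutaneous injection):
  [0→1]: (0.00+36.93)/2 × 1 = 18.465
  [1→1.25]: (36.93+40.54)/2 × 0.25 = 9.68375
  [1.25→7.25]: (40.54+19.74)/2 × 6 = 180.84
  [7.25→9.25]: (19.74+13.15)/2 × 2 = 32.89
  [9.25→13.25]: (13.15+5.80)/2 × 4 = 37.9
  Sum = 279.77875 mg/L·hr
F = (AUC_ev/D_ev)/(AUC_iv/D_iv) = (279.77875/20)/(181/10) = 13.9889/18.1 = 0.7729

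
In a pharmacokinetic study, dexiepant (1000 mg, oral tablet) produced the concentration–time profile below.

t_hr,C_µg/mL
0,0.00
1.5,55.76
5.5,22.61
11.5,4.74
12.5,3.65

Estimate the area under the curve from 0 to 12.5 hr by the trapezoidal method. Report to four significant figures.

Trapezoidal AUC_0→12.5:
  [0→1.5]: (0.00+55.76)/2 × 1.5 = 41.82
  [1.5→5.5]: (55.76+22.61)/2 × 4 = 156.74
  [5.5→11.5]: (22.61+4.74)/2 × 6 = 82.05
  [11.5→12.5]: (4.74+3.65)/2 × 1 = 4.195
  Sum = 284.805 µg/mL·hr

AUC = 284.8 µg/mL·hr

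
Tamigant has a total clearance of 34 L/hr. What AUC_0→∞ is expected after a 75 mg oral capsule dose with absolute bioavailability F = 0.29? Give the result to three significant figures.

AUC_0→∞ = F × Dose / CL
        = 0.29 × 75 / 34 = 0.639706 mg/L·hr

AUC = 0.640 mg/L·hr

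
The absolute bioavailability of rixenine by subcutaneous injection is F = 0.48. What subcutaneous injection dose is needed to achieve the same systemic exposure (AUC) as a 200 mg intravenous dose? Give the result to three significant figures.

D_subcutaneous = 417 mg

For equal systemic exposure: F × D_ev = D_iv
D_ev = D_iv / F = 200 / 0.48 = 416.667 mg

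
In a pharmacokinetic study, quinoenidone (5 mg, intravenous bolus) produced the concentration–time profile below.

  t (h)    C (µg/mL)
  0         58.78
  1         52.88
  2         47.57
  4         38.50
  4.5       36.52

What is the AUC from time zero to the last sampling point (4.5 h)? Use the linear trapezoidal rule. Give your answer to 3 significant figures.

AUC = 211 µg/mL·h

Trapezoidal AUC_0→4.5:
  [0→1]: (58.78+52.88)/2 × 1 = 55.83
  [1→2]: (52.88+47.57)/2 × 1 = 50.225
  [2→4]: (47.57+38.50)/2 × 2 = 86.07
  [4→4.5]: (38.50+36.52)/2 × 0.5 = 18.755
  Sum = 210.88 µg/mL·h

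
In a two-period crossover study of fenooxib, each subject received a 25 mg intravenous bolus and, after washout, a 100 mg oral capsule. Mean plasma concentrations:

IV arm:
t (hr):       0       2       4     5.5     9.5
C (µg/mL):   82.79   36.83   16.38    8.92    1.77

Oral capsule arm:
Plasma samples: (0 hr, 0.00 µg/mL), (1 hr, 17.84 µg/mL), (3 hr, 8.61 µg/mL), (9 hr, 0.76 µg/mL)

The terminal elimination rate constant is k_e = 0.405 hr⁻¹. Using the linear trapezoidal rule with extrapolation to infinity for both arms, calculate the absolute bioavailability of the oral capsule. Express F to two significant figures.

Trapezoidal AUC_0→9.5 (IV):
  [0→2]: (82.79+36.83)/2 × 2 = 119.62
  [2→4]: (36.83+16.38)/2 × 2 = 53.21
  [4→5.5]: (16.38+8.92)/2 × 1.5 = 18.975
  [5.5→9.5]: (8.92+1.77)/2 × 4 = 21.38
  Sum = 213.185 µg/mL·hr
IV tail: 1.77/0.405 = 4.370; AUC_iv,0→∞ = 213.185 + 4.370 = 217.555 µg/mL·hr
Trapezoidal AUC_0→9 (oral capsule):
  [0→1]: (0.00+17.84)/2 × 1 = 8.92
  [1→3]: (17.84+8.61)/2 × 2 = 26.45
  [3→9]: (8.61+0.76)/2 × 6 = 28.11
  Sum = 63.48 µg/mL·hr
oral capsule tail: 0.76/0.405 = 1.877; AUC_ev,0→∞ = 63.48 + 1.877 = 65.357 µg/mL·hr
F = (AUC_ev/D_ev)/(AUC_iv/D_iv) = (65.357/100)/(217.555/25) = 0.65357/8.7022 = 0.0751

F = 0.075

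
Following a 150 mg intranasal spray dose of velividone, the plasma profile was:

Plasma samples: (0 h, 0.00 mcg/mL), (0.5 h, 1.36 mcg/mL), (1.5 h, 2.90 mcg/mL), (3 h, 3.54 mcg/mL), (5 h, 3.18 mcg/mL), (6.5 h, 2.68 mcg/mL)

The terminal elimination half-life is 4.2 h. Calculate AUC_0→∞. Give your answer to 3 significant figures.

AUC = 34.7 mcg/mL·h

Trapezoidal AUC_0→6.5:
  [0→0.5]: (0.00+1.36)/2 × 0.5 = 0.34
  [0.5→1.5]: (1.36+2.90)/2 × 1 = 2.13
  [1.5→3]: (2.90+3.54)/2 × 1.5 = 4.83
  [3→5]: (3.54+3.18)/2 × 2 = 6.72
  [5→6.5]: (3.18+2.68)/2 × 1.5 = 4.395
  Sum = 18.415 mcg/mL·h
k_e = ln2 / t½ = 0.693147 / 4.2 = 0.1650 h^-1
Extrapolated tail: C_last / k_e = 2.68 / 0.165 = 16.242
AUC_0→∞ = 18.415 + 16.242 = 34.657 mcg/mL·h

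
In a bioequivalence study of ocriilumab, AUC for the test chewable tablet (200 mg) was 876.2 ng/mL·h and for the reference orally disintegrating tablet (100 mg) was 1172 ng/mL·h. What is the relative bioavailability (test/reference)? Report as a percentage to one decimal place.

F_rel = (AUC_test/D_test) / (AUC_ref/D_ref)
      = (876.2/200) / (1172/100)
      = 4.381 / 11.72 = 0.3738 = 37.38%

F_rel = 37.4%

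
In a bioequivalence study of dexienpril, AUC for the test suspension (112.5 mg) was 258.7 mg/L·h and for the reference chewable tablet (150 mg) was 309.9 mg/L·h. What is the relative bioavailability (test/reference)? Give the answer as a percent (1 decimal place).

F_rel = 111.3%

F_rel = (AUC_test/D_test) / (AUC_ref/D_ref)
      = (258.7/112.5) / (309.9/150)
      = 2.29956 / 2.066 = 1.1130 = 111.30%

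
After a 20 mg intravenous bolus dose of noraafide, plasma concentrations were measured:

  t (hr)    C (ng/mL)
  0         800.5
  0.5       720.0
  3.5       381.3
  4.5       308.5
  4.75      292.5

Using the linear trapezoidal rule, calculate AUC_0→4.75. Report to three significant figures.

AUC = 2450 ng/mL·hr

Trapezoidal AUC_0→4.75:
  [0→0.5]: (800.5+720.0)/2 × 0.5 = 380.125
  [0.5→3.5]: (720.0+381.3)/2 × 3 = 1651.95
  [3.5→4.5]: (381.3+308.5)/2 × 1 = 344.9
  [4.5→4.75]: (308.5+292.5)/2 × 0.25 = 75.125
  Sum = 2452.1 ng/mL·hr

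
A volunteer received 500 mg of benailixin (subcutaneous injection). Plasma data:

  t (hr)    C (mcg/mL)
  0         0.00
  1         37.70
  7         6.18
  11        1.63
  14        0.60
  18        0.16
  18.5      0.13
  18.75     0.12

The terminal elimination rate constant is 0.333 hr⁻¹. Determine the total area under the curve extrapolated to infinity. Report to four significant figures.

Trapezoidal AUC_0→18.75:
  [0→1]: (0.00+37.70)/2 × 1 = 18.85
  [1→7]: (37.70+6.18)/2 × 6 = 131.64
  [7→11]: (6.18+1.63)/2 × 4 = 15.62
  [11→14]: (1.63+0.60)/2 × 3 = 3.345
  [14→18]: (0.60+0.16)/2 × 4 = 1.52
  [18→18.5]: (0.16+0.13)/2 × 0.5 = 0.0725
  [18.5→18.75]: (0.13+0.12)/2 × 0.25 = 0.03125
  Sum = 171.07875 mcg/mL·hr
Extrapolated tail: C_last / k_e = 0.12 / 0.333 = 0.360
AUC_0→∞ = 171.07875 + 0.360 = 171.43875 mcg/mL·hr

AUC = 171.4 mcg/mL·hr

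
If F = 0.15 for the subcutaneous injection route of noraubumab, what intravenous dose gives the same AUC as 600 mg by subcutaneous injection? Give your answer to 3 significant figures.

Systemic exposure from an extravascular dose = F × D_ev, so the equivalent IV dose is F × D_ev.
D_iv = F × D_ev = 0.15 × 600 = 90 mg

D_iv = 90.0 mg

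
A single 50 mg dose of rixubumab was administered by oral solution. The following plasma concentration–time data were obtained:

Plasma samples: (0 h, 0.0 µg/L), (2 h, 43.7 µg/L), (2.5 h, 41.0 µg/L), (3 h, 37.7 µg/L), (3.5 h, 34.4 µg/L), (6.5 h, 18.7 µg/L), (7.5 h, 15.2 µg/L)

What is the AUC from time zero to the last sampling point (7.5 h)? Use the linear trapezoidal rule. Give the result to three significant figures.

AUC = 199 µg/L·h

Trapezoidal AUC_0→7.5:
  [0→2]: (0.0+43.7)/2 × 2 = 43.7
  [2→2.5]: (43.7+41.0)/2 × 0.5 = 21.175
  [2.5→3]: (41.0+37.7)/2 × 0.5 = 19.675
  [3→3.5]: (37.7+34.4)/2 × 0.5 = 18.025
  [3.5→6.5]: (34.4+18.7)/2 × 3 = 79.65
  [6.5→7.5]: (18.7+15.2)/2 × 1 = 16.95
  Sum = 199.175 µg/L·h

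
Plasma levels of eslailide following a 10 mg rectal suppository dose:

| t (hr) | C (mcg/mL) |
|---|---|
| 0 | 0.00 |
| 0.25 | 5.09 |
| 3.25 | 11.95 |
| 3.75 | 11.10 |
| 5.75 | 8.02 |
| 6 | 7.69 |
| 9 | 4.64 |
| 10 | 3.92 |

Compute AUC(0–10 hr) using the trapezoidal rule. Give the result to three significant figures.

AUC = 75.8 mcg/mL·hr

Trapezoidal AUC_0→10:
  [0→0.25]: (0.00+5.09)/2 × 0.25 = 0.63625
  [0.25→3.25]: (5.09+11.95)/2 × 3 = 25.56
  [3.25→3.75]: (11.95+11.10)/2 × 0.5 = 5.7625
  [3.75→5.75]: (11.10+8.02)/2 × 2 = 19.12
  [5.75→6]: (8.02+7.69)/2 × 0.25 = 1.96375
  [6→9]: (7.69+4.64)/2 × 3 = 18.495
  [9→10]: (4.64+3.92)/2 × 1 = 4.28
  Sum = 75.8175 mcg/mL·hr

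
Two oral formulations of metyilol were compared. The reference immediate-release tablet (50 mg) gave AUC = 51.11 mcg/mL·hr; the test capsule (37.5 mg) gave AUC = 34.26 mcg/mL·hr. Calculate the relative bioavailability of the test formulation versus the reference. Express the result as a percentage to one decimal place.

F_rel = 89.4%

F_rel = (AUC_test/D_test) / (AUC_ref/D_ref)
      = (34.26/37.5) / (51.11/50)
      = 0.9136 / 1.0222 = 0.8938 = 89.38%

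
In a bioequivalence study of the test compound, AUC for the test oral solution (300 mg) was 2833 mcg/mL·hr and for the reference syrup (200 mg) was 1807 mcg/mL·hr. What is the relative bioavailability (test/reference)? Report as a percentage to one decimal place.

F_rel = 104.5%

F_rel = (AUC_test/D_test) / (AUC_ref/D_ref)
      = (2833/300) / (1807/200)
      = 9.44333 / 9.035 = 1.0452 = 104.52%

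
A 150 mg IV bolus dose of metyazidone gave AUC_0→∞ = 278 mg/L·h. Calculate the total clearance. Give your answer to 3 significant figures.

CL = Dose_iv / AUC_0→∞
   = 150 / 278 = 0.539568 L/h

CL = 0.540 L/h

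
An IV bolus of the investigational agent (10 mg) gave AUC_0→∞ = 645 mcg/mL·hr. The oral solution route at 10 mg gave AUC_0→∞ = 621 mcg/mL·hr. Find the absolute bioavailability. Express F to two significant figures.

F = 0.96

F = (AUC_ev / D_ev) / (AUC_iv / D_iv)
  = (621/10) / (645/10)
  = 62.1 / 64.5 = 0.9628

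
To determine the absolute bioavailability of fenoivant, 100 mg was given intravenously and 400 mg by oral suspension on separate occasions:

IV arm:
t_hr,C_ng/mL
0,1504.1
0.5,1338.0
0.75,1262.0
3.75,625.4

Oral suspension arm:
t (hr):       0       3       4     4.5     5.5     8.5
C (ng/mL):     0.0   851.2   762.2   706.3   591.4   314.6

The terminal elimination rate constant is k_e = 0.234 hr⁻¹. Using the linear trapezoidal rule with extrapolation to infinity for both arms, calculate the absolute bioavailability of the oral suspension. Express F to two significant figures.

Trapezoidal AUC_0→3.75 (IV):
  [0→0.5]: (1504.1+1338.0)/2 × 0.5 = 710.525
  [0.5→0.75]: (1338.0+1262.0)/2 × 0.25 = 325.0
  [0.75→3.75]: (1262.0+625.4)/2 × 3 = 2831.1
  Sum = 3866.625 ng/mL·hr
IV tail: 625.4/0.234 = 2672.650; AUC_iv,0→∞ = 3866.625 + 2672.650 = 6539.275 ng/mL·hr
Trapezoidal AUC_0→8.5 (oral suspension):
  [0→3]: (0.0+851.2)/2 × 3 = 1276.8
  [3→4]: (851.2+762.2)/2 × 1 = 806.7
  [4→4.5]: (762.2+706.3)/2 × 0.5 = 367.125
  [4.5→5.5]: (706.3+591.4)/2 × 1 = 648.85
  [5.5→8.5]: (591.4+314.6)/2 × 3 = 1359.0
  Sum = 4458.475 ng/mL·hr
oral suspension tail: 314.6/0.234 = 1344.444; AUC_ev,0→∞ = 4458.475 + 1344.444 = 5802.919 ng/mL·hr
F = (AUC_ev/D_ev)/(AUC_iv/D_iv) = (5802.919/400)/(6539.275/100) = 14.5073/65.39275 = 0.2218

F = 0.22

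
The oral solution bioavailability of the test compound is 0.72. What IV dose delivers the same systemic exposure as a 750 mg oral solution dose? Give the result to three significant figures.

Systemic exposure from an extravascular dose = F × D_ev, so the equivalent IV dose is F × D_ev.
D_iv = F × D_ev = 0.72 × 750 = 540 mg

D_iv = 540 mg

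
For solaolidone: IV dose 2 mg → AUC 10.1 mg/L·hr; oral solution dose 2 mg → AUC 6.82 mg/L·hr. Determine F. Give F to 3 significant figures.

F = (AUC_ev / D_ev) / (AUC_iv / D_iv)
  = (6.82/2) / (10.1/2)
  = 3.41 / 5.05 = 0.6752

F = 0.675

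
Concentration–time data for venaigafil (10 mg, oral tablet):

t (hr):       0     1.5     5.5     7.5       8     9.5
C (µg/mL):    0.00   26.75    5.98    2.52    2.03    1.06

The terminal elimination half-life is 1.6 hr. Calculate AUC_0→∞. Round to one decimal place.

AUC = 99.9 µg/mL·hr

Trapezoidal AUC_0→9.5:
  [0→1.5]: (0.00+26.75)/2 × 1.5 = 20.0625
  [1.5→5.5]: (26.75+5.98)/2 × 4 = 65.46
  [5.5→7.5]: (5.98+2.52)/2 × 2 = 8.5
  [7.5→8]: (2.52+2.03)/2 × 0.5 = 1.1375
  [8→9.5]: (2.03+1.06)/2 × 1.5 = 2.3175
  Sum = 97.4775 µg/mL·hr
k_e = ln2 / t½ = 0.693147 / 1.6 = 0.4332 hr^-1
Extrapolated tail: C_last / k_e = 1.06 / 0.4332 = 2.447
AUC_0→∞ = 97.4775 + 2.447 = 99.9245 µg/mL·hr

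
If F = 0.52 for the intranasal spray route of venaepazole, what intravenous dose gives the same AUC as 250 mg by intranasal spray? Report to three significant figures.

D_iv = 130 mg

Systemic exposure from an extravascular dose = F × D_ev, so the equivalent IV dose is F × D_ev.
D_iv = F × D_ev = 0.52 × 250 = 130 mg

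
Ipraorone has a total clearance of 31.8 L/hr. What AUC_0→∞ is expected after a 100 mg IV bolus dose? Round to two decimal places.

AUC_0→∞ = Dose_iv / CL
        = 100 / 31.8 = 3.14465 mg/L·hr

AUC = 3.14 mg/L·hr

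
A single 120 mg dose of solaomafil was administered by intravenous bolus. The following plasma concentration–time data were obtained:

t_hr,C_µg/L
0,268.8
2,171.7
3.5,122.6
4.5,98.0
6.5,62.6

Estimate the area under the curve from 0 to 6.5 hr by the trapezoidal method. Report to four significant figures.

Trapezoidal AUC_0→6.5:
  [0→2]: (268.8+171.7)/2 × 2 = 440.5
  [2→3.5]: (171.7+122.6)/2 × 1.5 = 220.725
  [3.5→4.5]: (122.6+98.0)/2 × 1 = 110.3
  [4.5→6.5]: (98.0+62.6)/2 × 2 = 160.6
  Sum = 932.125 µg/L·hr

AUC = 932.1 µg/L·hr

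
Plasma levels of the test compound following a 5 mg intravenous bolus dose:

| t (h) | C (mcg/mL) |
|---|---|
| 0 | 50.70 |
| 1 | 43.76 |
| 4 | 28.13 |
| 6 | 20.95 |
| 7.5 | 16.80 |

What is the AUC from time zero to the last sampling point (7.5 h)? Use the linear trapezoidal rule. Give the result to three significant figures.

AUC = 232 mcg/mL·h

Trapezoidal AUC_0→7.5:
  [0→1]: (50.70+43.76)/2 × 1 = 47.23
  [1→4]: (43.76+28.13)/2 × 3 = 107.835
  [4→6]: (28.13+20.95)/2 × 2 = 49.08
  [6→7.5]: (20.95+16.80)/2 × 1.5 = 28.3125
  Sum = 232.4575 mcg/mL·h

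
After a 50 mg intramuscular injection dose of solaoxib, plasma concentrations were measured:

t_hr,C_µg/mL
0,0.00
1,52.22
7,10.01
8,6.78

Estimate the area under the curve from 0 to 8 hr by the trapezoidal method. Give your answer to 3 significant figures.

AUC = 221 µg/mL·hr

Trapezoidal AUC_0→8:
  [0→1]: (0.00+52.22)/2 × 1 = 26.11
  [1→7]: (52.22+10.01)/2 × 6 = 186.69
  [7→8]: (10.01+6.78)/2 × 1 = 8.395
  Sum = 221.195 µg/mL·hr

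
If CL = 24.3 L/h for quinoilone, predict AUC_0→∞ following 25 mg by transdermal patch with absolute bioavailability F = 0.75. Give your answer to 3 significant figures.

AUC = 0.772 mg/L·h

AUC_0→∞ = F × Dose / CL
        = 0.75 × 25 / 24.3 = 0.771605 mg/L·h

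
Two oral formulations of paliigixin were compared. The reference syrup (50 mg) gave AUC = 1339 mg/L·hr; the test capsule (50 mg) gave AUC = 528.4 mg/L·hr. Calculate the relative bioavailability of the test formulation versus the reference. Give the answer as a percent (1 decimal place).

F_rel = (AUC_test/D_test) / (AUC_ref/D_ref)
      = (528.4/50) / (1339/50)
      = 10.568 / 26.78 = 0.3946 = 39.46%

F_rel = 39.5%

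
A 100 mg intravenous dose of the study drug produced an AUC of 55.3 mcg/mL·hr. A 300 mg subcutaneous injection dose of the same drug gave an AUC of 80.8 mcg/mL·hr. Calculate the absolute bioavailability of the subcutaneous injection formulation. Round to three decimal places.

F = (AUC_ev / D_ev) / (AUC_iv / D_iv)
  = (80.8/300) / (55.3/100)
  = 0.269333 / 0.553 = 0.4870

F = 0.487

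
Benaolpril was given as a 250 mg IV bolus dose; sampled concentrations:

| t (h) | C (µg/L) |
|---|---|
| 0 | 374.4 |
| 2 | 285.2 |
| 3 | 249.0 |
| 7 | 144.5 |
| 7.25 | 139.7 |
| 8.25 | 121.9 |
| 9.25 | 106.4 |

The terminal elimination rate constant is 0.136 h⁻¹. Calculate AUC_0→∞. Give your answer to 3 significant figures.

AUC = 2780 µg/L·h

Trapezoidal AUC_0→9.25:
  [0→2]: (374.4+285.2)/2 × 2 = 659.6
  [2→3]: (285.2+249.0)/2 × 1 = 267.1
  [3→7]: (249.0+144.5)/2 × 4 = 787.0
  [7→7.25]: (144.5+139.7)/2 × 0.25 = 35.525
  [7.25→8.25]: (139.7+121.9)/2 × 1 = 130.8
  [8.25→9.25]: (121.9+106.4)/2 × 1 = 114.15
  Sum = 1994.175 µg/L·h
Extrapolated tail: C_last / k_e = 106.4 / 0.136 = 782.353
AUC_0→∞ = 1994.175 + 782.353 = 2776.528 µg/L·h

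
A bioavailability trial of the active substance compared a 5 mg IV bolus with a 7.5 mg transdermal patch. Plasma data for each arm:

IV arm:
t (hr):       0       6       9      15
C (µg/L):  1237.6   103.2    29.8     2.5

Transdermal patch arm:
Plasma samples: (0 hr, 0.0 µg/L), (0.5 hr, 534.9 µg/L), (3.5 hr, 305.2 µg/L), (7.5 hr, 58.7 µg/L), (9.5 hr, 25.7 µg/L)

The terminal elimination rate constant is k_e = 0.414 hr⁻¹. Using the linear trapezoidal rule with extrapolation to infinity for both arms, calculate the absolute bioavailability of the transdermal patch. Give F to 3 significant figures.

F = 0.350

Trapezoidal AUC_0→15 (IV):
  [0→6]: (1237.6+103.2)/2 × 6 = 4022.4
  [6→9]: (103.2+29.8)/2 × 3 = 199.5
  [9→15]: (29.8+2.5)/2 × 6 = 96.9
  Sum = 4318.8 µg/L·hr
IV tail: 2.5/0.414 = 6.039; AUC_iv,0→∞ = 4318.8 + 6.039 = 4324.839 µg/L·hr
Trapezoidal AUC_0→9.5 (transdermal patch):
  [0→0.5]: (0.0+534.9)/2 × 0.5 = 133.725
  [0.5→3.5]: (534.9+305.2)/2 × 3 = 1260.15
  [3.5→7.5]: (305.2+58.7)/2 × 4 = 727.8
  [7.5→9.5]: (58.7+25.7)/2 × 2 = 84.4
  Sum = 2206.075 µg/L·hr
transdermal patch tail: 25.7/0.414 = 62.077; AUC_ev,0→∞ = 2206.075 + 62.077 = 2268.152 µg/L·hr
F = (AUC_ev/D_ev)/(AUC_iv/D_iv) = (2268.152/7.5)/(4324.839/5) = 302.42/864.9678 = 0.3496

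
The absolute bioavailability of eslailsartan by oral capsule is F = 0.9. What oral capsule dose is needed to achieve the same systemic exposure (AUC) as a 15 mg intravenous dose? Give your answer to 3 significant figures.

For equal systemic exposure: F × D_ev = D_iv
D_ev = D_iv / F = 15 / 0.9 = 16.6667 mg

D_oral = 16.7 mg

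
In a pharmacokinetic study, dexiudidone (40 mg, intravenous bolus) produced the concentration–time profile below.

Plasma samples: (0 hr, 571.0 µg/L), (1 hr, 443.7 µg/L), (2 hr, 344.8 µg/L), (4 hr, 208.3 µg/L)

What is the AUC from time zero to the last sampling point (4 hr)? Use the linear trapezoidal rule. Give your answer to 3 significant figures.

Trapezoidal AUC_0→4:
  [0→1]: (571.0+443.7)/2 × 1 = 507.35
  [1→2]: (443.7+344.8)/2 × 1 = 394.25
  [2→4]: (344.8+208.3)/2 × 2 = 553.1
  Sum = 1454.7 µg/L·hr

AUC = 1450 µg/L·hr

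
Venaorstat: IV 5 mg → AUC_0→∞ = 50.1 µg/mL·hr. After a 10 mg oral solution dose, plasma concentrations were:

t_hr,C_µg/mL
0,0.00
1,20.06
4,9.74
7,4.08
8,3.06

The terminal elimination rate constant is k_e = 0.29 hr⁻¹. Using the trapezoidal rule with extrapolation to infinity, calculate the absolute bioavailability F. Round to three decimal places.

F = 0.894

Trapezoidal AUC_0→8 (oral solution):
  [0→1]: (0.00+20.06)/2 × 1 = 10.03
  [1→4]: (20.06+9.74)/2 × 3 = 44.7
  [4→7]: (9.74+4.08)/2 × 3 = 20.73
  [7→8]: (4.08+3.06)/2 × 1 = 3.57
  Sum = 79.03 µg/mL·hr
Tail: C_last/k_e = 3.06/0.29 = 10.552
AUC_0→∞ (oral solution) = 79.03 + 10.552 = 89.582 µg/mL·hr
F = (AUC_ev/D_ev)/(AUC_iv/D_iv) = (89.582/10)/(50.1/5) = 8.9582/10.02 = 0.8940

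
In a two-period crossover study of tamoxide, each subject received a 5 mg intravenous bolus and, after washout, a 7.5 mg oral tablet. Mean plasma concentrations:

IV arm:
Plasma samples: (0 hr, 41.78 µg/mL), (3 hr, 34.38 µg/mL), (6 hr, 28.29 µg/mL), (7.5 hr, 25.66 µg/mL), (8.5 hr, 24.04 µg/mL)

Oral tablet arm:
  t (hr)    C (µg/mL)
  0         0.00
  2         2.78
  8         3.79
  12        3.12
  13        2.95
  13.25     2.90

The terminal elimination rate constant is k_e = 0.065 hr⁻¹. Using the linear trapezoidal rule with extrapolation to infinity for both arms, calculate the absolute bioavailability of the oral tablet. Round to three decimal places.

Trapezoidal AUC_0→8.5 (IV):
  [0→3]: (41.78+34.38)/2 × 3 = 114.24
  [3→6]: (34.38+28.29)/2 × 3 = 94.005
  [6→7.5]: (28.29+25.66)/2 × 1.5 = 40.4625
  [7.5→8.5]: (25.66+24.04)/2 × 1 = 24.85
  Sum = 273.5575 µg/mL·hr
IV tail: 24.04/0.065 = 369.846; AUC_iv,0→∞ = 273.5575 + 369.846 = 643.4035 µg/mL·hr
Trapezoidal AUC_0→13.25 (oral tablet):
  [0→2]: (0.00+2.78)/2 × 2 = 2.78
  [2→8]: (2.78+3.79)/2 × 6 = 19.71
  [8→12]: (3.79+3.12)/2 × 4 = 13.82
  [12→13]: (3.12+2.95)/2 × 1 = 3.035
  [13→13.25]: (2.95+2.90)/2 × 0.25 = 0.73125
  Sum = 40.07625 µg/mL·hr
oral tablet tail: 2.90/0.065 = 44.615; AUC_ev,0→∞ = 40.07625 + 44.615 = 84.69125 µg/mL·hr
F = (AUC_ev/D_ev)/(AUC_iv/D_iv) = (84.69125/7.5)/(643.4035/5) = 11.2922/128.6807 = 0.0878

F = 0.088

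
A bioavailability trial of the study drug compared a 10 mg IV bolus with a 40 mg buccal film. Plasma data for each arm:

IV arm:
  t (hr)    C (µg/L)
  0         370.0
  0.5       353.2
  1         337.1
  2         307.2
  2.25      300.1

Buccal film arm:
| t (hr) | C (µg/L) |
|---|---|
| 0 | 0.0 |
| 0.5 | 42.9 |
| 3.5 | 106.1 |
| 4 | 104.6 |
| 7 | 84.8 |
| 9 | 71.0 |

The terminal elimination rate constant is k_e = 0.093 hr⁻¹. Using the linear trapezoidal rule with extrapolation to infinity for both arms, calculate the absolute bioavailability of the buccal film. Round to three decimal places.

Trapezoidal AUC_0→2.25 (IV):
  [0→0.5]: (370.0+353.2)/2 × 0.5 = 180.8
  [0.5→1]: (353.2+337.1)/2 × 0.5 = 172.575
  [1→2]: (337.1+307.2)/2 × 1 = 322.15
  [2→2.25]: (307.2+300.1)/2 × 0.25 = 75.9125
  Sum = 751.4375 µg/L·hr
IV tail: 300.1/0.093 = 3226.882; AUC_iv,0→∞ = 751.4375 + 3226.882 = 3978.3195 µg/L·hr
Trapezoidal AUC_0→9 (buccal film):
  [0→0.5]: (0.0+42.9)/2 × 0.5 = 10.725
  [0.5→3.5]: (42.9+106.1)/2 × 3 = 223.5
  [3.5→4]: (106.1+104.6)/2 × 0.5 = 52.675
  [4→7]: (104.6+84.8)/2 × 3 = 284.1
  [7→9]: (84.8+71.0)/2 × 2 = 155.8
  Sum = 726.8 µg/L·hr
buccal film tail: 71.0/0.093 = 763.441; AUC_ev,0→∞ = 726.8 + 763.441 = 1490.241 µg/L·hr
F = (AUC_ev/D_ev)/(AUC_iv/D_iv) = (1490.241/40)/(3978.3195/10) = 37.256025/397.83195 = 0.0936

F = 0.094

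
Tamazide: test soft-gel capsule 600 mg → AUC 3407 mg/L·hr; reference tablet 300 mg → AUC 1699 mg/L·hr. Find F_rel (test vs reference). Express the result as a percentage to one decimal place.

F_rel = 100.3%

F_rel = (AUC_test/D_test) / (AUC_ref/D_ref)
      = (3407/600) / (1699/300)
      = 5.67833 / 5.66333 = 1.0026 = 100.26%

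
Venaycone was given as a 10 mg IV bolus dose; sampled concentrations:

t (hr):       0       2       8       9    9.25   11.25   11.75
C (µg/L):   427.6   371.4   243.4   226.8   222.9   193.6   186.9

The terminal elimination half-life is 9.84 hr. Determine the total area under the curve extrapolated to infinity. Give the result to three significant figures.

Trapezoidal AUC_0→11.75:
  [0→2]: (427.6+371.4)/2 × 2 = 799.0
  [2→8]: (371.4+243.4)/2 × 6 = 1844.4
  [8→9]: (243.4+226.8)/2 × 1 = 235.1
  [9→9.25]: (226.8+222.9)/2 × 0.25 = 56.2125
  [9.25→11.25]: (222.9+193.6)/2 × 2 = 416.5
  [11.25→11.75]: (193.6+186.9)/2 × 0.5 = 95.125
  Sum = 3446.3375 µg/L·hr
k_e = ln2 / t½ = 0.693147 / 9.84 = 0.0704 hr^-1
Extrapolated tail: C_last / k_e = 186.9 / 0.0704 = 2654.830
AUC_0→∞ = 3446.3375 + 2654.830 = 6101.1675 µg/L·hr

AUC = 6100 µg/L·hr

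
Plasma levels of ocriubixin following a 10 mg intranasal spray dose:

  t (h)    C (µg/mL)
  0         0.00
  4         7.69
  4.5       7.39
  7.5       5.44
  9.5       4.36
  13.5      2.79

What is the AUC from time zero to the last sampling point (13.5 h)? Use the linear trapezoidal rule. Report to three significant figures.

AUC = 62.5 µg/mL·h

Trapezoidal AUC_0→13.5:
  [0→4]: (0.00+7.69)/2 × 4 = 15.38
  [4→4.5]: (7.69+7.39)/2 × 0.5 = 3.77
  [4.5→7.5]: (7.39+5.44)/2 × 3 = 19.245
  [7.5→9.5]: (5.44+4.36)/2 × 2 = 9.8
  [9.5→13.5]: (4.36+2.79)/2 × 4 = 14.3
  Sum = 62.495 µg/mL·h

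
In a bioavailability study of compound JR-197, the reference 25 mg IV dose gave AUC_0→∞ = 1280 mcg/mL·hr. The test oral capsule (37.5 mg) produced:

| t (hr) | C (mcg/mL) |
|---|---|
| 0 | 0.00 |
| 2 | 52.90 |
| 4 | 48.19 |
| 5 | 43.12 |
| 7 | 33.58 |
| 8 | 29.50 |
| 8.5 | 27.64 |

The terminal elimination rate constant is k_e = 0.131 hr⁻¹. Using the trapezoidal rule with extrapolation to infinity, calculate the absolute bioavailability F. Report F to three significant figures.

Trapezoidal AUC_0→8.5 (oral capsule):
  [0→2]: (0.00+52.90)/2 × 2 = 52.9
  [2→4]: (52.90+48.19)/2 × 2 = 101.09
  [4→5]: (48.19+43.12)/2 × 1 = 45.655
  [5→7]: (43.12+33.58)/2 × 2 = 76.7
  [7→8]: (33.58+29.50)/2 × 1 = 31.54
  [8→8.5]: (29.50+27.64)/2 × 0.5 = 14.285
  Sum = 322.17 mcg/mL·hr
Tail: C_last/k_e = 27.64/0.131 = 210.992
AUC_0→∞ (oral capsule) = 322.17 + 210.992 = 533.162 mcg/mL·hr
F = (AUC_ev/D_ev)/(AUC_iv/D_iv) = (533.162/37.5)/(1280/25) = 14.2177/51.2 = 0.2777

F = 0.278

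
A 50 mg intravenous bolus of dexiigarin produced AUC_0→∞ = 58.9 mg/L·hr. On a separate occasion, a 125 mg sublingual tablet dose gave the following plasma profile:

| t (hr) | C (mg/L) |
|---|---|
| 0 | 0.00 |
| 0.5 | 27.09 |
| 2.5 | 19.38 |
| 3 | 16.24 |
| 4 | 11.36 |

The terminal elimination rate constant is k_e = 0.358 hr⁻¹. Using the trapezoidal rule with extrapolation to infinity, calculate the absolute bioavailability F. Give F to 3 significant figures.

F = 0.731

Trapezoidal AUC_0→4 (sublingual tablet):
  [0→0.5]: (0.00+27.09)/2 × 0.5 = 6.7725
  [0.5→2.5]: (27.09+19.38)/2 × 2 = 46.47
  [2.5→3]: (19.38+16.24)/2 × 0.5 = 8.905
  [3→4]: (16.24+11.36)/2 × 1 = 13.8
  Sum = 75.9475 mg/L·hr
Tail: C_last/k_e = 11.36/0.358 = 31.732
AUC_0→∞ (sublingual tablet) = 75.9475 + 31.732 = 107.6795 mg/L·hr
F = (AUC_ev/D_ev)/(AUC_iv/D_iv) = (107.6795/125)/(58.9/50) = 0.861436/1.178 = 0.7313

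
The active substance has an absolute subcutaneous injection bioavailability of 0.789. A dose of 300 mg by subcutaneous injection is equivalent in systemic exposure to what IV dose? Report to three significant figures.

Systemic exposure from an extravascular dose = F × D_ev, so the equivalent IV dose is F × D_ev.
D_iv = F × D_ev = 0.789 × 300 = 236.7 mg

D_iv = 237 mg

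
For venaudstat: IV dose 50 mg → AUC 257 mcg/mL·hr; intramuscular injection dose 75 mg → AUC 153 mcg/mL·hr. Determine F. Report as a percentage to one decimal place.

F = (AUC_ev / D_ev) / (AUC_iv / D_iv)
  = (153/75) / (257/50)
  = 2.04 / 5.14 = 0.3969
  = 39.69%

F = 39.7%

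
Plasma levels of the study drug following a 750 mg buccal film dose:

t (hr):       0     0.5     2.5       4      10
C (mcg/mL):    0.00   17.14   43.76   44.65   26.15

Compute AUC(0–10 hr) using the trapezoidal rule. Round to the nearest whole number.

AUC = 344 mcg/mL·hr

Trapezoidal AUC_0→10:
  [0→0.5]: (0.00+17.14)/2 × 0.5 = 4.285
  [0.5→2.5]: (17.14+43.76)/2 × 2 = 60.9
  [2.5→4]: (43.76+44.65)/2 × 1.5 = 66.3075
  [4→10]: (44.65+26.15)/2 × 6 = 212.4
  Sum = 343.8925 mcg/mL·hr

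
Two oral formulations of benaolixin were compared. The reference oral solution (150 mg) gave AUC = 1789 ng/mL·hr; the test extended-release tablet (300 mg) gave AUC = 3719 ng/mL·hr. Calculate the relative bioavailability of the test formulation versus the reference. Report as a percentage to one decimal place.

F_rel = (AUC_test/D_test) / (AUC_ref/D_ref)
      = (3719/300) / (1789/150)
      = 12.3967 / 11.9267 = 1.0394 = 103.94%

F_rel = 103.9%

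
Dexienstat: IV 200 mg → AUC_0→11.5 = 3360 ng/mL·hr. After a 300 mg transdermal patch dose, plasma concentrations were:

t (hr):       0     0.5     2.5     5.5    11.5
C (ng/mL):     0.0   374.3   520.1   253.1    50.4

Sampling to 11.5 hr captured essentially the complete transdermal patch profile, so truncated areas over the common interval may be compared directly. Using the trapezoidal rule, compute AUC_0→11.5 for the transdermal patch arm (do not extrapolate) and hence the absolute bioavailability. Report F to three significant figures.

F = 0.607

Trapezoidal AUC_0→11.5 (transdermal patch):
  [0→0.5]: (0.0+374.3)/2 × 0.5 = 93.575
  [0.5→2.5]: (374.3+520.1)/2 × 2 = 894.4
  [2.5→5.5]: (520.1+253.1)/2 × 3 = 1159.8
  [5.5→11.5]: (253.1+50.4)/2 × 6 = 910.5
  Sum = 3058.275 ng/mL·hr
F = (AUC_ev/D_ev)/(AUC_iv/D_iv) = (3058.275/300)/(3360/200) = 10.19425/16.8 = 0.6068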